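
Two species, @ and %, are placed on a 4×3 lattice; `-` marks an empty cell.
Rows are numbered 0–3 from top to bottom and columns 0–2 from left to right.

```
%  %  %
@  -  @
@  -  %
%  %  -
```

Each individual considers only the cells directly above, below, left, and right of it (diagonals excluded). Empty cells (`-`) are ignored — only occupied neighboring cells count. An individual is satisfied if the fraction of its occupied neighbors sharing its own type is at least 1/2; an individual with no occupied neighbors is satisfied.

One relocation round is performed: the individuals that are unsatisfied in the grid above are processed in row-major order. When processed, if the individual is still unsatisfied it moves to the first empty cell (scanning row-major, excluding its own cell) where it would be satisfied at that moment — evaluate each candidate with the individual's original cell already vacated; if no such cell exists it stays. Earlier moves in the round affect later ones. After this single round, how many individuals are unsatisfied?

0

Initially unsatisfied (in order): (1,2), (2,2).
  (1,2) → (1,1).
  (2,2): now satisfied by earlier moves; stays.
Resulting grid:
% % %
@ @ -
@ - %
% % -
All satisfied now.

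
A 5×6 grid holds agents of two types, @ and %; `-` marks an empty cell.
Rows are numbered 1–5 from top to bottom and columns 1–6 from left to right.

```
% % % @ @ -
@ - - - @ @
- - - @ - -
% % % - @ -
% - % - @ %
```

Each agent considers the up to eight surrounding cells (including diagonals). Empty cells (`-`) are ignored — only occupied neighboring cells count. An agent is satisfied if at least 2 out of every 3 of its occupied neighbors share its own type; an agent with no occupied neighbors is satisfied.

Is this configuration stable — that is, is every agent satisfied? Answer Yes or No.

(1,1)% 1/2 ✗
(1,2)% 2/3 ✓
(1,3)% 1/2 ✗
(1,4)@ 2/3 ✓
(1,5)@ 3/3 ✓
(2,1)@ 0/2 ✗
(2,5)@ 4/4 ✓
(2,6)@ 2/2 ✓
(3,4)@ 2/3 ✓
(4,1)% 2/2 ✓
(4,2)% 4/4 ✓
(4,3)% 2/3 ✓
(4,5)@ 2/3 ✓
(5,1)% 2/2 ✓
(5,3)% 2/2 ✓
(5,5)@ 1/2 ✗
(5,6)% 0/2 ✗
For instance (1,1) has only 1/2 same-type neighbors, below 2/3.

No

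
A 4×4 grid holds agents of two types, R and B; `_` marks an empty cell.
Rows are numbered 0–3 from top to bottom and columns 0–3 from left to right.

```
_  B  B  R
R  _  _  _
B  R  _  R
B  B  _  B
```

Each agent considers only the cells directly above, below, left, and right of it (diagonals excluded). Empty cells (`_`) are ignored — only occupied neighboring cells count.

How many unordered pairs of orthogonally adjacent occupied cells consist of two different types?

Scan each occupied cell's neighbors to the right and below so each pair is counted once.
Row 0: B(0,1)–B(0,2)= B(0,2)–R(0,3)≠  → 1/2 unlike.
Row 1: R(1,0)–B(2,0)≠  → 1/1 unlike.
Row 2: B(2,0)–R(2,1)≠ B(2,0)–B(3,0)= R(2,1)–B(3,1)≠ R(2,3)–B(3,3)≠  → 3/4 unlike.
Row 3: B(3,0)–B(3,1)=  → 0/1 unlike.
Total adjacent occupied pairs: 8; unlike-type pairs: 5.

5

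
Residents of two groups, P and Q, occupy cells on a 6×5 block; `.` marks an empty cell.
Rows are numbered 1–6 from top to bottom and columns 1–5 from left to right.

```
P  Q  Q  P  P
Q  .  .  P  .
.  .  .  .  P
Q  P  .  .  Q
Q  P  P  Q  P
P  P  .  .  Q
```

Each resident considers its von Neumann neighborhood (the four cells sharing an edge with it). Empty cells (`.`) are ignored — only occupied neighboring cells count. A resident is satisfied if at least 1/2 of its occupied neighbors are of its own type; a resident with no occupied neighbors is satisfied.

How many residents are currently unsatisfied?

(1,1)P 0/2 not
(1,2)Q 1/2 satisfied
(1,3)Q 1/2 satisfied
(1,4)P 2/3 satisfied
(1,5)P 1/1 satisfied
(2,1)Q 0/1 not
(2,4)P 1/1 satisfied
(3,5)P 0/1 not
(4,1)Q 1/2 satisfied
(4,2)P 1/2 satisfied
(4,5)Q 0/2 not
(5,1)Q 1/3 not
(5,2)P 3/4 satisfied
(5,3)P 1/2 satisfied
(5,4)Q 0/2 not
(5,5)P 0/3 not
(6,1)P 1/2 satisfied
(6,2)P 2/2 satisfied
(6,5)Q 0/1 not
Unsatisfied: (1,1), (2,1), (3,5), (4,5), (5,1), (5,4), (5,5), (6,5) — 8 in total.

8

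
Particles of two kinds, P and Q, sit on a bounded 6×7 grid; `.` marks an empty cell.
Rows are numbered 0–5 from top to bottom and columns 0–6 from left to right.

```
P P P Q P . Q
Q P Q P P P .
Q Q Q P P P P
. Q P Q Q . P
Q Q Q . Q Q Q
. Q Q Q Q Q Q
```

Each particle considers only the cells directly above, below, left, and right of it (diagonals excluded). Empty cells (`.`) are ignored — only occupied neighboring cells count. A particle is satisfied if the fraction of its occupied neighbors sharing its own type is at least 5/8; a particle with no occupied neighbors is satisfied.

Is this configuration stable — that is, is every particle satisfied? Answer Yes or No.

(0,0)P 1/2 not
(0,1)P 3/3 satisfied
(0,2)P 1/3 not
(0,3)Q 0/3 not
(0,4)P 1/2 not
(0,6)Q 0/0 satisfied
(1,0)Q 1/3 not
(1,1)P 1/4 not
(1,2)Q 1/4 not
(1,3)P 2/4 not
(1,4)P 4/4 satisfied
(1,5)P 2/2 satisfied
(2,0)Q 2/2 satisfied
(2,1)Q 3/4 satisfied
(2,2)Q 2/4 not
(2,3)P 2/4 not
(2,4)P 3/4 satisfied
(2,5)P 3/3 satisfied
(2,6)P 2/2 satisfied
(3,1)Q 2/3 satisfied
(3,2)P 0/4 not
(3,3)Q 1/3 not
(3,4)Q 2/3 satisfied
(3,6)P 1/2 not
(4,0)Q 1/1 satisfied
(4,1)Q 4/4 satisfied
(4,2)Q 2/3 satisfied
(4,4)Q 3/3 satisfied
(4,5)Q 3/3 satisfied
(4,6)Q 2/3 satisfied
(5,1)Q 2/2 satisfied
(5,2)Q 3/3 satisfied
(5,3)Q 2/2 satisfied
(5,4)Q 3/3 satisfied
(5,5)Q 3/3 satisfied
(5,6)Q 2/2 satisfied
For instance (0,0) has only 1/2 same-type neighbors, below 5/8.

No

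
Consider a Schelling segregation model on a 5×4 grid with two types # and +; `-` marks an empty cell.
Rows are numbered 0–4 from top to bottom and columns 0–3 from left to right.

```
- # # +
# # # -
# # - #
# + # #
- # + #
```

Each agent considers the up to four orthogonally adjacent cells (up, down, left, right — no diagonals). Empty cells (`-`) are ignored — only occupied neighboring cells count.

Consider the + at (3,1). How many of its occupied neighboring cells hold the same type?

Occupied neighbors of (3,1): (2,1)=#, (4,1)=#, (3,0)=#, (3,2)=#.
Same type (+): 0 of 4.

0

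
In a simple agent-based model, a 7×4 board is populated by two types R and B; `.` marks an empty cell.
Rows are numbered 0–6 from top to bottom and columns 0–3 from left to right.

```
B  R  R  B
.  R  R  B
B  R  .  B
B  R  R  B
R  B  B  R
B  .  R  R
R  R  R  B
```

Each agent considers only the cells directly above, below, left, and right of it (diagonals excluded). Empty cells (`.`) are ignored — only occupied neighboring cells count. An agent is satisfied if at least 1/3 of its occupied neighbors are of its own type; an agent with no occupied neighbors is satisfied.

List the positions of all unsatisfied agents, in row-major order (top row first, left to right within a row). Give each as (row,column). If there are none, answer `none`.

Row 0: (0,0)B 0/1 not · (0,1)R 2/3 satisfied · (0,2)R 2/3 satisfied · (0,3)B 1/2 satisfied
Row 1: (1,1)R 3/3 satisfied · (1,2)R 2/3 satisfied · (1,3)B 2/3 satisfied
Row 2: (2,0)B 1/2 satisfied · (2,1)R 2/3 satisfied · (2,3)B 2/2 satisfied
Row 3: (3,0)B 1/3 satisfied · (3,1)R 2/4 satisfied · (3,2)R 1/3 satisfied · (3,3)B 1/3 satisfied
Row 4: (4,0)R 0/3 not · (4,1)B 1/3 satisfied · (4,2)B 1/4 not · (4,3)R 1/3 satisfied
Row 5: (5,0)B 0/2 not · (5,2)R 2/3 satisfied · (5,3)R 2/3 satisfied
Row 6: (6,0)R 1/2 satisfied · (6,1)R 2/2 satisfied · (6,2)R 2/3 satisfied · (6,3)B 0/2 not

(0,0), (4,0), (4,2), (5,0), (6,3)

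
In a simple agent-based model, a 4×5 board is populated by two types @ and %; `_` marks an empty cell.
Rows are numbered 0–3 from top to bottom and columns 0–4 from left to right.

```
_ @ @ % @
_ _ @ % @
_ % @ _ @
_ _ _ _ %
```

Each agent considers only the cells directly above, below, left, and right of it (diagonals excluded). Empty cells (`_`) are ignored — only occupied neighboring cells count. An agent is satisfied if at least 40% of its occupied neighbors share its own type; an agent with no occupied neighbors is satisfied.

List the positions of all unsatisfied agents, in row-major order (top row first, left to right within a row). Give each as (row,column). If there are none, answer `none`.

(0,3), (1,3), (2,1), (3,4)

Row 0: (0,1)@ 1/1 ok · (0,2)@ 2/3 ok · (0,3)% 1/3 unhappy · (0,4)@ 1/2 ok
Row 1: (1,2)@ 2/3 ok · (1,3)% 1/3 unhappy · (1,4)@ 2/3 ok
Row 2: (2,1)% 0/1 unhappy · (2,2)@ 1/2 ok · (2,4)@ 1/2 ok
Row 3: (3,4)% 0/1 unhappy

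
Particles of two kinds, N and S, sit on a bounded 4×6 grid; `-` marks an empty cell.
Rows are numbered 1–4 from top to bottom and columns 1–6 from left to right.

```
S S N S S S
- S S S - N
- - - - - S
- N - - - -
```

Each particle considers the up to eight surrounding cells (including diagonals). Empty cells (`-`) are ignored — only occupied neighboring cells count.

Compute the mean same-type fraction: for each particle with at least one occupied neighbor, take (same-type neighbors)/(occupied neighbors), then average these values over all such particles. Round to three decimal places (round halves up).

(1,1)S 2/2
(1,2)S 3/4
(1,3)N 0/5
(1,4)S 3/4
(1,5)S 3/4
(1,6)S 1/2
(2,2)S 3/4
(2,3)S 4/5
(2,4)S 3/4
(2,6)N 0/3
(3,6)S 0/1
(4,2)N — no occupied neighbors
Sum over 11 particles: 2/2 + 3/4 + 0/5 + 3/4 + 3/4 + 1/2 + 3/4 + 4/5 + 3/4 + 0/3 + 0/1 = 121/20; mean = 121/20 ÷ 11 = 11/20 = 0.55 → 0.550.

0.550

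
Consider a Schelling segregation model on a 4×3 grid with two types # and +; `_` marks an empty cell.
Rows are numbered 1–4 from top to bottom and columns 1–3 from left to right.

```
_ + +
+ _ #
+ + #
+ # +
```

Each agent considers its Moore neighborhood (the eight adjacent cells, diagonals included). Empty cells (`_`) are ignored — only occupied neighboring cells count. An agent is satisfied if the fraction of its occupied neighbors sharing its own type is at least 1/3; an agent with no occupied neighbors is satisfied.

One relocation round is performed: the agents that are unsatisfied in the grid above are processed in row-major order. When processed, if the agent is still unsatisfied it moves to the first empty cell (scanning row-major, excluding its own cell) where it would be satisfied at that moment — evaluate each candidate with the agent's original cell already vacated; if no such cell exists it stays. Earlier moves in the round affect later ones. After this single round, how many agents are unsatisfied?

Initially unsatisfied (in order): (2,3), (4,2).
  (2,3): no empty cell satisfies it; stays.
  (4,2): no empty cell satisfies it; stays.
Resulting grid:
_ + +
+ _ #
+ + #
+ # +
Unsatisfied now: (2,3), (4,2).

2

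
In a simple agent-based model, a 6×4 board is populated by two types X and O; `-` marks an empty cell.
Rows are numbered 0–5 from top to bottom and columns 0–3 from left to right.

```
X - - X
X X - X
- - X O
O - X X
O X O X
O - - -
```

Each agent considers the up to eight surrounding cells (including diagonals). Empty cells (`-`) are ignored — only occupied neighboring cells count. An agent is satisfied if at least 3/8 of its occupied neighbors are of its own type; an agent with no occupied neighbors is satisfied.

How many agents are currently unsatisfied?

3

(0,0)X 2/2 satisfied
(0,3)X 1/1 satisfied
(1,0)X 2/2 satisfied
(1,1)X 3/3 satisfied
(1,3)X 2/3 satisfied
(2,2)X 4/5 satisfied
(2,3)O 0/4 not
(3,0)O 1/2 satisfied
(3,2)X 4/6 satisfied
(3,3)X 3/5 satisfied
(4,0)O 2/3 satisfied
(4,1)X 1/5 not
(4,2)O 0/4 not
(4,3)X 2/3 satisfied
(5,0)O 1/2 satisfied
Unsatisfied: (2,3), (4,1), (4,2) — 3 in total.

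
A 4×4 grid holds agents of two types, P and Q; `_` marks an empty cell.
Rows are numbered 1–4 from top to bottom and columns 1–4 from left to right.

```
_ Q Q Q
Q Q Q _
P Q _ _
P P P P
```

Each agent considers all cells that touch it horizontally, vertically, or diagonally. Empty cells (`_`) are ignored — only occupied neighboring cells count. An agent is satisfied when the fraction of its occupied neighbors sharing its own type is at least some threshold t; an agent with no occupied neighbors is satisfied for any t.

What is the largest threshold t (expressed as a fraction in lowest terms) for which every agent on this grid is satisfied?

2/5

(1,2)Q 4/4
(1,3)Q 4/4
(1,4)Q 2/2
(2,1)Q 3/4
(2,2)Q 5/6
(2,3)Q 5/5
(3,1)P 2/5
(3,2)Q 3/7
(4,1)P 2/3
(4,2)P 3/4
(4,3)P 2/3
(4,4)P 1/1
The smallest same-type fraction is 2/5 at (3,1), which reduces to 2/5. Any threshold above that leaves this agent unsatisfied.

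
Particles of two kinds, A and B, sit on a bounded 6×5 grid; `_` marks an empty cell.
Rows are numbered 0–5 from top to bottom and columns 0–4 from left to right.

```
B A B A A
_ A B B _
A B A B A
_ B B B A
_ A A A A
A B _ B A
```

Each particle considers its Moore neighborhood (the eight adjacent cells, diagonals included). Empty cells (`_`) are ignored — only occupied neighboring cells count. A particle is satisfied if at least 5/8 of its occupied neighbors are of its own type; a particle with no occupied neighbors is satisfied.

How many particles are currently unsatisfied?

Row 0: (0,0)B 0/2 ✗ · (0,1)A 1/4 ✗ · (0,2)B 2/5 ✗ · (0,3)A 1/4 ✗ · (0,4)A 1/2 ✗
Row 1: (1,1)A 3/7 ✗ · (1,2)B 4/8 ✗ · (1,3)B 3/7 ✗
Row 2: (2,0)A 1/3 ✗ · (2,1)B 3/6 ✗ · (2,2)A 1/8 ✗ · (2,3)B 4/7 ✗ · (2,4)A 1/4 ✗
Row 3: (3,1)B 2/6 ✗ · (3,2)B 4/8 ✗ · (3,3)B 2/8 ✗ · (3,4)A 3/5 ✗
Row 4: (4,1)A 2/5 ✗ · (4,2)A 2/7 ✗ · (4,3)A 4/7 ✗ · (4,4)A 3/5 ✗
Row 5: (5,0)A 1/2 ✗ · (5,1)B 0/3 ✗ · (5,3)B 0/4 ✗ · (5,4)A 2/3 ✓
Unsatisfied: (0,0), (0,1), (0,2), (0,3), (0,4), (1,1), (1,2), (1,3), (2,0), (2,1), (2,2), (2,3), (2,4), (3,1), (3,2), (3,3), (3,4), (4,1), (4,2), (4,3), (4,4), (5,0), (5,1), (5,3) — 24 in total.

24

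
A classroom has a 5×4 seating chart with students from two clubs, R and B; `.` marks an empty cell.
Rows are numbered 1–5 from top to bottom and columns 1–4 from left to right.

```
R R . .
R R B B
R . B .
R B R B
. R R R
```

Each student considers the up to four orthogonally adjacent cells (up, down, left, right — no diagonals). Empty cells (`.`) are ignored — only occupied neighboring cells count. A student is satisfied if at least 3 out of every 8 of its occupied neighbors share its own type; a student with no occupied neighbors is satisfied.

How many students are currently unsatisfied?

3

Row 1: (1,1)R 2/2 ok · (1,2)R 2/2 ok
Row 2: (2,1)R 3/3 ok · (2,2)R 2/3 ok · (2,3)B 2/3 ok · (2,4)B 1/1 ok
Row 3: (3,1)R 2/2 ok · (3,3)B 1/2 ok
Row 4: (4,1)R 1/2 ok · (4,2)B 0/3 unhappy · (4,3)R 1/4 unhappy · (4,4)B 0/2 unhappy
Row 5: (5,2)R 1/2 ok · (5,3)R 3/3 ok · (5,4)R 1/2 ok
Unsatisfied: (4,2), (4,3), (4,4) — 3 in total.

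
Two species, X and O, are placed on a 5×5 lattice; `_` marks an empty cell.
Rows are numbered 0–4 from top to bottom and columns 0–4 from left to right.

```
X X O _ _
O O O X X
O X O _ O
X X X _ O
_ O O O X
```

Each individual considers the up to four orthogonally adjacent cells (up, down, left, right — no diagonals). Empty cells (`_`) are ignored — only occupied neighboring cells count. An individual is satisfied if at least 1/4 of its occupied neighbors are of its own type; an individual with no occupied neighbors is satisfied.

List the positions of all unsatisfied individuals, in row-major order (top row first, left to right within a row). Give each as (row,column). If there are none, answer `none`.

(0,0)X 1/2 ok
(0,1)X 1/3 ok
(0,2)O 1/2 ok
(1,0)O 2/3 ok
(1,1)O 2/4 ok
(1,2)O 3/4 ok
(1,3)X 1/2 ok
(1,4)X 1/2 ok
(2,0)O 1/3 ok
(2,1)X 1/4 ok
(2,2)O 1/3 ok
(2,4)O 1/2 ok
(3,0)X 1/2 ok
(3,1)X 3/4 ok
(3,2)X 1/3 ok
(3,4)O 1/2 ok
(4,1)O 1/2 ok
(4,2)O 2/3 ok
(4,3)O 1/2 ok
(4,4)X 0/2 unhappy

(4,4)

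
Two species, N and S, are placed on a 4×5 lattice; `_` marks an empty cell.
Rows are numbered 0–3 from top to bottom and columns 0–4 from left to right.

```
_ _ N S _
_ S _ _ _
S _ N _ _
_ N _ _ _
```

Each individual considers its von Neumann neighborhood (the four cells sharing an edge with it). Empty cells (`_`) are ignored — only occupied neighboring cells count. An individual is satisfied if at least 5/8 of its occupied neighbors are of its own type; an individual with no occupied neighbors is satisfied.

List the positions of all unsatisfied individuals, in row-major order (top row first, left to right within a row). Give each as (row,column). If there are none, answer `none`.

(0,2)N 0/1 not
(0,3)S 0/1 not
(1,1)S 0/0 satisfied
(2,0)S 0/0 satisfied
(2,2)N 0/0 satisfied
(3,1)N 0/0 satisfied

(0,2), (0,3)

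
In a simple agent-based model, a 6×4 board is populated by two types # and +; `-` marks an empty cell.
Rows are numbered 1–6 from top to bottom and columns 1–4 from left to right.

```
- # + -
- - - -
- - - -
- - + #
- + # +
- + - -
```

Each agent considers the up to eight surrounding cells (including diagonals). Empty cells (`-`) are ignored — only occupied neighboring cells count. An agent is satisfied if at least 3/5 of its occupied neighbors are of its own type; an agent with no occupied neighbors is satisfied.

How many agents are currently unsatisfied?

(1,2)# 0/1 unhappy
(1,3)+ 0/1 unhappy
(4,3)+ 2/4 unhappy
(4,4)# 1/3 unhappy
(5,2)+ 2/3 ok
(5,3)# 1/5 unhappy
(5,4)+ 1/3 unhappy
(6,2)+ 1/2 unhappy
Unsatisfied: (1,2), (1,3), (4,3), (4,4), (5,3), (5,4), (6,2) — 7 in total.

7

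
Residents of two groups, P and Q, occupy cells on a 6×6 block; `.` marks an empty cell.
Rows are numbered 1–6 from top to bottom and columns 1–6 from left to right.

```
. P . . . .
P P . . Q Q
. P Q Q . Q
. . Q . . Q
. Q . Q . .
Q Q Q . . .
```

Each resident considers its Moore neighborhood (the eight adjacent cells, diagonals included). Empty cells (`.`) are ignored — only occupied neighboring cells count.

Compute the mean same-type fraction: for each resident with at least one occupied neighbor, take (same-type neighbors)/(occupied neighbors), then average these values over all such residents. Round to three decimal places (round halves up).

Row 1: (1,2)P 2/2
Row 2: (2,1)P 3/3 · (2,2)P 3/4 · (2,5)Q 3/3 · (2,6)Q 2/2
Row 3: (3,2)P 2/4 · (3,3)Q 2/4 · (3,4)Q 3/3 · (3,6)Q 3/3
Row 4: (4,3)Q 4/5 · (4,6)Q 1/1
Row 5: (5,2)Q 4/4 · (5,4)Q 2/2
Row 6: (6,1)Q 2/2 · (6,2)Q 3/3 · (6,3)Q 3/3
Sum over 16 residents: 2/2 + 3/3 + 3/4 + 3/3 + 2/2 + 2/4 + 2/4 + 3/3 + 3/3 + 4/5 + 1/1 + 4/4 + 2/2 + 2/2 + 3/3 + 3/3 = 291/20; mean = 291/20 ÷ 16 = 291/320 = 0.909375 → 0.909.

0.909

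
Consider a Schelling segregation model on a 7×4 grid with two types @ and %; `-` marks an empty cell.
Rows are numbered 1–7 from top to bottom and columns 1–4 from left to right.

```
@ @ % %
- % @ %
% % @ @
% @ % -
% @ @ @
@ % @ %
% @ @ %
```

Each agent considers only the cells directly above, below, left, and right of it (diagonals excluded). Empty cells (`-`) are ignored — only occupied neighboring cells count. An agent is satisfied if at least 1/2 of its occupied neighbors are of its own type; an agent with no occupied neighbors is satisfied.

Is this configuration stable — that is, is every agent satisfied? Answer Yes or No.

No

Row 1: (1,1)@ 1/1 satisfied · (1,2)@ 1/3 not · (1,3)% 1/3 not · (1,4)% 2/2 satisfied
Row 2: (2,2)% 1/3 not · (2,3)@ 1/4 not · (2,4)% 1/3 not
Row 3: (3,1)% 2/2 satisfied · (3,2)% 2/4 satisfied · (3,3)@ 2/4 satisfied · (3,4)@ 1/2 satisfied
Row 4: (4,1)% 2/3 satisfied · (4,2)@ 1/4 not · (4,3)% 0/3 not
Row 5: (5,1)% 1/3 not · (5,2)@ 2/4 satisfied · (5,3)@ 3/4 satisfied · (5,4)@ 1/2 satisfied
Row 6: (6,1)@ 0/3 not · (6,2)% 0/4 not · (6,3)@ 2/4 satisfied · (6,4)% 1/3 not
Row 7: (7,1)% 0/2 not · (7,2)@ 1/3 not · (7,3)@ 2/3 satisfied · (7,4)% 1/2 satisfied
For instance (1,2) has only 1/3 same-type neighbors, below 1/2.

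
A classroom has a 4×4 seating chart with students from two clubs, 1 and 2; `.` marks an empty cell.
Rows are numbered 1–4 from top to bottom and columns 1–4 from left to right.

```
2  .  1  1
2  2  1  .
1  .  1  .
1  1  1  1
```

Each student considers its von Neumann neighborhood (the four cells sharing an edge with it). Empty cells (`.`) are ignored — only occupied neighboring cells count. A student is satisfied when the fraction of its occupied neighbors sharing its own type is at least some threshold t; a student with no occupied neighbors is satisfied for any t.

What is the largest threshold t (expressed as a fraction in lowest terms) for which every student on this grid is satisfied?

Row 1: (1,1)2 1/1 · (1,3)1 2/2 · (1,4)1 1/1
Row 2: (2,1)2 2/3 · (2,2)2 1/2 · (2,3)1 2/3
Row 3: (3,1)1 1/2 · (3,3)1 2/2
Row 4: (4,1)1 2/2 · (4,2)1 2/2 · (4,3)1 3/3 · (4,4)1 1/1
The smallest same-type fraction is 1/2 at (2,2), which reduces to 1/2. Any threshold above that leaves this student unsatisfied.

1/2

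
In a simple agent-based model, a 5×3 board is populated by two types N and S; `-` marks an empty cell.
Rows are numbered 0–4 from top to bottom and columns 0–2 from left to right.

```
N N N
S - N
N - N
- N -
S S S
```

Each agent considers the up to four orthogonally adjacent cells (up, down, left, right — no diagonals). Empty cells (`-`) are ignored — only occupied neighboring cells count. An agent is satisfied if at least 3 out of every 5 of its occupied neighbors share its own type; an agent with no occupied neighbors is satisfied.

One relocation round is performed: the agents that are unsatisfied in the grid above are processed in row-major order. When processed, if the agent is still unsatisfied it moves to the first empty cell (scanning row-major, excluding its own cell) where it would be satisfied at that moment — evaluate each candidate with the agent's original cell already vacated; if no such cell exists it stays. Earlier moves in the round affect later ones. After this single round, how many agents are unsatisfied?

Initially unsatisfied (in order): (0,0), (1,0), (2,0), (3,1).
  (0,0) → (1,1).
  (1,0): no empty cell satisfies it; stays.
  (2,0) → (2,1).
  (3,1): no empty cell satisfies it; stays.
Resulting grid:
- N N
S N N
- N N
- N -
S S S
Unsatisfied now: (1,0), (3,1).

2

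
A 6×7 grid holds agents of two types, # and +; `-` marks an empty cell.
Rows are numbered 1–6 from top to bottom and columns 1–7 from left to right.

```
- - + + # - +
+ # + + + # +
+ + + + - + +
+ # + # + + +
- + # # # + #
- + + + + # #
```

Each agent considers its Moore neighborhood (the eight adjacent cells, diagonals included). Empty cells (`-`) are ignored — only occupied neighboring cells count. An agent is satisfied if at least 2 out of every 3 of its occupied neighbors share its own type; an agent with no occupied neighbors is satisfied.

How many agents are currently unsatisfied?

19

Row 1: (1,3)+ 3/4 ok · (1,4)+ 4/5 ok · (1,5)# 1/4 unhappy · (1,7)+ 1/2 unhappy
Row 2: (2,1)+ 2/3 ok · (2,2)# 0/6 unhappy · (2,3)+ 6/7 ok · (2,4)+ 6/7 ok · (2,5)+ 4/6 ok · (2,6)# 1/6 unhappy · (2,7)+ 3/4 ok
Row 3: (3,1)+ 3/5 unhappy · (3,2)+ 6/8 ok · (3,3)+ 5/8 unhappy · (3,4)+ 6/7 ok · (3,6)+ 6/7 ok · (3,7)+ 4/5 ok
Row 4: (4,1)+ 3/4 ok · (4,2)# 1/7 unhappy · (4,3)+ 4/8 unhappy · (4,4)# 3/7 unhappy · (4,5)+ 4/7 unhappy · (4,6)+ 5/7 ok · (4,7)+ 4/5 ok
Row 5: (5,2)+ 4/6 ok · (5,3)# 3/8 unhappy · (5,4)# 3/8 unhappy · (5,5)# 3/8 unhappy · (5,6)+ 4/8 unhappy · (5,7)# 2/5 unhappy
Row 6: (6,2)+ 2/3 ok · (6,3)+ 3/5 unhappy · (6,4)+ 2/5 unhappy · (6,5)+ 2/5 unhappy · (6,6)# 3/5 unhappy · (6,7)# 2/3 ok
Unsatisfied: (1,5), (1,7), (2,2), (2,6), (3,1), (3,3), (4,2), (4,3), (4,4), (4,5), (5,3), (5,4), (5,5), (5,6), (5,7), (6,3), (6,4), (6,5), (6,6) — 19 in total.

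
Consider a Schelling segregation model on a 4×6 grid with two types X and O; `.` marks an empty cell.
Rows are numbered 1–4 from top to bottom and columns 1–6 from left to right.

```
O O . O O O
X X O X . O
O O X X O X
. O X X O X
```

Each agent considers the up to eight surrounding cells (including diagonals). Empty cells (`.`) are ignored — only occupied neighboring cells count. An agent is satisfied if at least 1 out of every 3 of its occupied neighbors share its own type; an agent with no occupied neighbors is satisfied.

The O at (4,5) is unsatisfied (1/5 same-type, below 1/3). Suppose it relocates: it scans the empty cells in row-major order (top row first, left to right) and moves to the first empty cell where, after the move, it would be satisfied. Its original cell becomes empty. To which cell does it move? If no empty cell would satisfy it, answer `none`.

(1,3)

Vacating (4,5). Empty cells in order:
  (1,3): 3/5 same-type → satisfied — stop here.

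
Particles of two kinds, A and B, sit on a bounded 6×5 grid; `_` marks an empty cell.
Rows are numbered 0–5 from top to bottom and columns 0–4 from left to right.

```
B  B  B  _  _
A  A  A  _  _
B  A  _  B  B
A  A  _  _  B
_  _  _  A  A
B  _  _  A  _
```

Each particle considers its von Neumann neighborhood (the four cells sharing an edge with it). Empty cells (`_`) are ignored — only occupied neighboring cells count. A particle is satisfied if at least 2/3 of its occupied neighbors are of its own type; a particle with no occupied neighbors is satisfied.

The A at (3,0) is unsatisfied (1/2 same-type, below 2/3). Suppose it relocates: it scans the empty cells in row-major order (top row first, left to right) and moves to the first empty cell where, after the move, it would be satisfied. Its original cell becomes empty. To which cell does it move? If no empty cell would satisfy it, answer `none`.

(0,4)

Vacating (3,0). Empty cells in order:
  (0,3): 0/1 same-type → still unsatisfied.
  (0,4): 0/0 same-type → satisfied — stop here.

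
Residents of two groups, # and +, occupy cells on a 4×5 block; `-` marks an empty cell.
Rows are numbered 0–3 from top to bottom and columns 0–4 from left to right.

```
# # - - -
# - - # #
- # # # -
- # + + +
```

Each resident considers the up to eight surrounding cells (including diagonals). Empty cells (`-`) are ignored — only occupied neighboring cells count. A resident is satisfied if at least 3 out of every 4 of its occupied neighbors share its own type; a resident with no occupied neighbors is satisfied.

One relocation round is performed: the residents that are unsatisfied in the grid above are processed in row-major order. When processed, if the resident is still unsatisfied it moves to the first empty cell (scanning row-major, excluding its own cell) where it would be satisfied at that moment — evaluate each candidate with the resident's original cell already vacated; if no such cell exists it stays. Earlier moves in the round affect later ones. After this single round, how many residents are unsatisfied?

Initially unsatisfied (in order): (2,2), (2,3), (3,1), (3,2), (3,3), (3,4).
  (2,2) → (0,2).
  (2,3) → (0,3).
  (3,1) → (0,4).
  (3,2): no empty cell satisfies it; stays.
  (3,3): now satisfied by earlier moves; stays.
  (3,4): now satisfied by earlier moves; stays.
Resulting grid:
# # # # #
# - - # #
- # - - -
- - + + +
Unsatisfied now: (2,1), (3,2).

2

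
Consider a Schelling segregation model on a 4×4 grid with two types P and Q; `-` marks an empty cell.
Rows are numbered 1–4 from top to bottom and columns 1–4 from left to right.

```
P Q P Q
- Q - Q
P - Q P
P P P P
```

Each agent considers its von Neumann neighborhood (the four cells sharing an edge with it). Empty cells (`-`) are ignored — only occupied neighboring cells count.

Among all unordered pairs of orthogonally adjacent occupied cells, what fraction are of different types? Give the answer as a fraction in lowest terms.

Scan each occupied cell's neighbors to the right and below so each pair is counted once.
Row 1: P(1,1)–Q(1,2)≠ Q(1,2)–P(1,3)≠ Q(1,2)–Q(2,2)= P(1,3)–Q(1,4)≠ Q(1,4)–Q(2,4)=  → 3/5 unlike.
Row 2: Q(2,4)–P(3,4)≠  → 1/1 unlike.
Row 3: P(3,1)–P(4,1)= Q(3,3)–P(3,4)≠ Q(3,3)–P(4,3)≠ P(3,4)–P(4,4)=  → 2/4 unlike.
Row 4: P(4,1)–P(4,2)= P(4,2)–P(4,3)= P(4,3)–P(4,4)=  → 0/3 unlike.
Total adjacent occupied pairs: 13; unlike-type pairs: 6.
6/13 is already in lowest terms.

6/13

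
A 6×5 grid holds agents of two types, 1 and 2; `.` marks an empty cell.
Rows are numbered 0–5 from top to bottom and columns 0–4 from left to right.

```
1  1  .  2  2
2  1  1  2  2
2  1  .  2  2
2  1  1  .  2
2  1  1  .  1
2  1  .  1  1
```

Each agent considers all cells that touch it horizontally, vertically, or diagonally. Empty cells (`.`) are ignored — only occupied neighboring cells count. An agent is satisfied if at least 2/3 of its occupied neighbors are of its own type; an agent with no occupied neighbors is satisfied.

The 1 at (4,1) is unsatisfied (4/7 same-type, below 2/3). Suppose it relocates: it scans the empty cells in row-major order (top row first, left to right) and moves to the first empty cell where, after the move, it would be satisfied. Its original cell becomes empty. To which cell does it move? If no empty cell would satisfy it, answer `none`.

Vacating (4,1). Empty cells in order:
  (0,2): 3/5 same-type → still unsatisfied.
  (2,2): 5/7 same-type → satisfied — stop here.

(2,2)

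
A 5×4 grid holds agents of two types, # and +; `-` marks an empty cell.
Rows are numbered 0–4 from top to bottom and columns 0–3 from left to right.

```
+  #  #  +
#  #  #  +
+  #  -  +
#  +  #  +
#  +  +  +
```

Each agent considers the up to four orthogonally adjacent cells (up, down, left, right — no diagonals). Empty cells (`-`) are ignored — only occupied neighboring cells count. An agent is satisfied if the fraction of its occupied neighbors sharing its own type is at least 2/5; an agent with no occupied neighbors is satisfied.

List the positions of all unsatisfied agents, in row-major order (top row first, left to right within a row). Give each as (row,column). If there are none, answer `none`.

(0,0), (1,0), (2,0), (2,1), (3,0), (3,1), (3,2)

(0,0)+ 0/2 unhappy
(0,1)# 2/3 ok
(0,2)# 2/3 ok
(0,3)+ 1/2 ok
(1,0)# 1/3 unhappy
(1,1)# 4/4 ok
(1,2)# 2/3 ok
(1,3)+ 2/3 ok
(2,0)+ 0/3 unhappy
(2,1)# 1/3 unhappy
(2,3)+ 2/2 ok
(3,0)# 1/3 unhappy
(3,1)+ 1/4 unhappy
(3,2)# 0/3 unhappy
(3,3)+ 2/3 ok
(4,0)# 1/2 ok
(4,1)+ 2/3 ok
(4,2)+ 2/3 ok
(4,3)+ 2/2 ok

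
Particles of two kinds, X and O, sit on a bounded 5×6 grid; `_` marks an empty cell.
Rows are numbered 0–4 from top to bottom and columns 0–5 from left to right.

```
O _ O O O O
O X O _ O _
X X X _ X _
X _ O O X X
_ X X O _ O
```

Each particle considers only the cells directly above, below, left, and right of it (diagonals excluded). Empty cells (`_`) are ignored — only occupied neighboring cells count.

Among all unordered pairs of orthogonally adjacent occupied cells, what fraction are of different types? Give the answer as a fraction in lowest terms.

Scan each occupied cell's neighbors to the right and below so each pair is counted once.
Row 0: O(0,0)–O(1,0)= O(0,2)–O(0,3)= O(0,2)–O(1,2)= O(0,3)–O(0,4)= O(0,4)–O(0,5)= O(0,4)–O(1,4)=  → 0/6 unlike.
Row 1: O(1,0)–X(1,1)≠ O(1,0)–X(2,0)≠ X(1,1)–O(1,2)≠ X(1,1)–X(2,1)= O(1,2)–X(2,2)≠ O(1,4)–X(2,4)≠  → 5/6 unlike.
Row 2: X(2,0)–X(2,1)= X(2,0)–X(3,0)= X(2,1)–X(2,2)= X(2,2)–O(3,2)≠ X(2,4)–X(3,4)=  → 1/5 unlike.
Row 3: O(3,2)–O(3,3)= O(3,2)–X(4,2)≠ O(3,3)–X(3,4)≠ O(3,3)–O(4,3)= X(3,4)–X(3,5)= X(3,5)–O(4,5)≠  → 3/6 unlike.
Row 4: X(4,1)–X(4,2)= X(4,2)–O(4,3)≠  → 1/2 unlike.
Total adjacent occupied pairs: 25; unlike-type pairs: 10.
10/25 reduces to 2/5.

2/5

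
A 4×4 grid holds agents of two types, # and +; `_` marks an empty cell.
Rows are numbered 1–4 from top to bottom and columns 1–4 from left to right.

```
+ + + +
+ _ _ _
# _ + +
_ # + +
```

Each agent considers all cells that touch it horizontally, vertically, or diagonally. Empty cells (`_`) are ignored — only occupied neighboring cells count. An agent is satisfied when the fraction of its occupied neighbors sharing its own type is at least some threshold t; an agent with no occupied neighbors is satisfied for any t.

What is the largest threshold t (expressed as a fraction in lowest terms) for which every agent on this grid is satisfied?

1/3

Row 1: (1,1)+ 2/2 · (1,2)+ 3/3 · (1,3)+ 2/2 · (1,4)+ 1/1
Row 2: (2,1)+ 2/3
Row 3: (3,1)# 1/2 · (3,3)+ 3/4 · (3,4)+ 3/3
Row 4: (4,2)# 1/3 · (4,3)+ 3/4 · (4,4)+ 3/3
The smallest same-type fraction is 1/3 at (4,2), which reduces to 1/3. Any threshold above that leaves this agent unsatisfied.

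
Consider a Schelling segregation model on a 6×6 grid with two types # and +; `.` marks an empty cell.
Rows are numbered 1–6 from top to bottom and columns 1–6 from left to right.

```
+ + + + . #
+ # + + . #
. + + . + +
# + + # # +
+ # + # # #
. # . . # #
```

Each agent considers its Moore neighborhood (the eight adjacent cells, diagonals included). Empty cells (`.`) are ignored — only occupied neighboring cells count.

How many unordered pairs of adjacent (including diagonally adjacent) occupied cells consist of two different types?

Scan each occupied cell's neighbors to the right and below (and the two forward diagonals) so each pair is counted once.
Row 1: +(1,1)–+(1,2)= +(1,1)–+(2,1)= +(1,1)–#(2,2)≠ +(1,2)–+(1,3)= +(1,2)–#(2,2)≠ +(1,2)–+(2,3)= +(1,2)–+(2,1)= +(1,3)–+(1,4)= +(1,3)–+(2,3)= +(1,3)–+(2,4)= +(1,3)–#(2,2)≠ +(1,4)–+(2,4)= +(1,4)–+(2,3)= #(1,6)–#(2,6)=  → 3/14 unlike.
Row 2: +(2,1)–#(2,2)≠ +(2,1)–+(3,2)= #(2,2)–+(2,3)≠ #(2,2)–+(3,2)≠ #(2,2)–+(3,3)≠ +(2,3)–+(2,4)= +(2,3)–+(3,3)= +(2,3)–+(3,2)= +(2,4)–+(3,5)= +(2,4)–+(3,3)= #(2,6)–+(3,6)≠ #(2,6)–+(3,5)≠  → 6/12 unlike.
Row 3: +(3,2)–+(3,3)= +(3,2)–+(4,2)= +(3,2)–+(4,3)= +(3,2)–#(4,1)≠ +(3,3)–+(4,3)= +(3,3)–#(4,4)≠ +(3,3)–+(4,2)= +(3,5)–+(3,6)= +(3,5)–#(4,5)≠ +(3,5)–+(4,6)= +(3,5)–#(4,4)≠ +(3,6)–+(4,6)= +(3,6)–#(4,5)≠  → 5/13 unlike.
Row 4: #(4,1)–+(4,2)≠ #(4,1)–+(5,1)≠ #(4,1)–#(5,2)= +(4,2)–+(4,3)= +(4,2)–#(5,2)≠ +(4,2)–+(5,3)= +(4,2)–+(5,1)= +(4,3)–#(4,4)≠ +(4,3)–+(5,3)= +(4,3)–#(5,4)≠ +(4,3)–#(5,2)≠ #(4,4)–#(4,5)= #(4,4)–#(5,4)= #(4,4)–#(5,5)= #(4,4)–+(5,3)≠ #(4,5)–+(4,6)≠ #(4,5)–#(5,5)= #(4,5)–#(5,6)= #(4,5)–#(5,4)= +(4,6)–#(5,6)≠ +(4,6)–#(5,5)≠  → 10/21 unlike.
Row 5: +(5,1)–#(5,2)≠ +(5,1)–#(6,2)≠ #(5,2)–+(5,3)≠ #(5,2)–#(6,2)= +(5,3)–#(5,4)≠ +(5,3)–#(6,2)≠ #(5,4)–#(5,5)= #(5,4)–#(6,5)= #(5,5)–#(5,6)= #(5,5)–#(6,5)= #(5,5)–#(6,6)= #(5,6)–#(6,6)= #(5,6)–#(6,5)=  → 5/13 unlike.
Row 6: #(6,5)–#(6,6)=  → 0/1 unlike.
Total adjacent occupied pairs: 74; unlike-type pairs: 29.

29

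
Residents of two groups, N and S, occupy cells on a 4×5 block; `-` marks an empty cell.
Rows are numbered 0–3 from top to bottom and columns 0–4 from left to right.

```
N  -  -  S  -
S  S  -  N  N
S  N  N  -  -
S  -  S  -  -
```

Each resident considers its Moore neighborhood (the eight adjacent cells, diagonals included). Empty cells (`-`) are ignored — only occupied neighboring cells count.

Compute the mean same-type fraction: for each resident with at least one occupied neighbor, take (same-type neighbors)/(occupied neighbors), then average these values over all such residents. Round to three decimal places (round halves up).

0.362

Row 0: (0,0)N 0/2 · (0,3)S 0/2
Row 1: (1,0)S 2/4 · (1,1)S 2/5 · (1,3)N 2/3 · (1,4)N 1/2
Row 2: (2,0)S 3/4 · (2,1)N 1/6 · (2,2)N 2/4
Row 3: (3,0)S 1/2 · (3,2)S 0/2
Sum over 11 residents: 0/2 + 0/2 + 2/4 + 2/5 + 2/3 + 1/2 + 3/4 + 1/6 + 2/4 + 1/2 + 0/2 = 239/60; mean = 239/60 ÷ 11 = 239/660 = 0.362121… → 0.362.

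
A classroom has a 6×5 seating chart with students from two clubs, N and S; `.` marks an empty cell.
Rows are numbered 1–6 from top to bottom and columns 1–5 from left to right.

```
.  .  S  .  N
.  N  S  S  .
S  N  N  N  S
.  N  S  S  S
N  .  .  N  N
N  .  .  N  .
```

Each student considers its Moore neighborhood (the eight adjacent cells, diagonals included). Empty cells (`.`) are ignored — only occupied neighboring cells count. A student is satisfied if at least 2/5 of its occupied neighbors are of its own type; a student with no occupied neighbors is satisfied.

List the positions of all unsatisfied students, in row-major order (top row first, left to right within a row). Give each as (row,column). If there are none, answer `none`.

Row 1: (1,3)S 2/3 ok · (1,5)N 0/1 unhappy
Row 2: (2,2)N 2/5 ok · (2,3)S 2/6 unhappy · (2,4)S 3/6 ok
Row 3: (3,1)S 0/3 unhappy · (3,2)N 3/6 ok · (3,3)N 4/8 ok · (3,4)N 1/7 unhappy · (3,5)S 3/4 ok
Row 4: (4,2)N 3/5 ok · (4,3)S 1/6 unhappy · (4,4)S 3/7 ok · (4,5)S 2/5 ok
Row 5: (5,1)N 2/2 ok · (5,4)N 2/5 ok · (5,5)N 2/4 ok
Row 6: (6,1)N 1/1 ok · (6,4)N 2/2 ok

(1,5), (2,3), (3,1), (3,4), (4,3)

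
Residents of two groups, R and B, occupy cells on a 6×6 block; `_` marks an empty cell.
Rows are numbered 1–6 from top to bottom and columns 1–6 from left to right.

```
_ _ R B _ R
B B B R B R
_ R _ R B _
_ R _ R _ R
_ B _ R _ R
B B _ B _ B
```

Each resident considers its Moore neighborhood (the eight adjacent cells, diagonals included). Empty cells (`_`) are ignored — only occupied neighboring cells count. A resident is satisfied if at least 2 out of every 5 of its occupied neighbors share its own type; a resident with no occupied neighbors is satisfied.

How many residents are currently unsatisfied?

Row 1: (1,3)R 1/4 ✗ · (1,4)B 2/4 ✓ · (1,6)R 1/2 ✓
Row 2: (2,1)B 1/2 ✓ · (2,2)B 2/4 ✓ · (2,3)B 2/6 ✗ · (2,4)R 2/6 ✗ · (2,5)B 2/6 ✗ · (2,6)R 1/3 ✗
Row 3: (3,2)R 1/4 ✗ · (3,4)R 2/5 ✓ · (3,5)B 1/6 ✗
Row 4: (4,2)R 1/2 ✓ · (4,4)R 2/3 ✓ · (4,6)R 1/2 ✓
Row 5: (5,2)B 2/3 ✓ · (5,4)R 1/2 ✓ · (5,6)R 1/2 ✓
Row 6: (6,1)B 2/2 ✓ · (6,2)B 2/2 ✓ · (6,4)B 0/1 ✗ · (6,6)B 0/1 ✗
Unsatisfied: (1,3), (2,3), (2,4), (2,5), (2,6), (3,2), (3,5), (6,4), (6,6) — 9 in total.

9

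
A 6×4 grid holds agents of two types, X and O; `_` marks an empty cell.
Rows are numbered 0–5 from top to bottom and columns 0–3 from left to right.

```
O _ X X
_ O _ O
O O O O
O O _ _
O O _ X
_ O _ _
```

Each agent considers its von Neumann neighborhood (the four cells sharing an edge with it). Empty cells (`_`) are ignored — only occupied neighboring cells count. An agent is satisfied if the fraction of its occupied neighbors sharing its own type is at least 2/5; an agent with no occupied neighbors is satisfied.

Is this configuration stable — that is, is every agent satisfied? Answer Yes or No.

Row 0: (0,0)O 0/0 ✓ · (0,2)X 1/1 ✓ · (0,3)X 1/2 ✓
Row 1: (1,1)O 1/1 ✓ · (1,3)O 1/2 ✓
Row 2: (2,0)O 2/2 ✓ · (2,1)O 4/4 ✓ · (2,2)O 2/2 ✓ · (2,3)O 2/2 ✓
Row 3: (3,0)O 3/3 ✓ · (3,1)O 3/3 ✓
Row 4: (4,0)O 2/2 ✓ · (4,1)O 3/3 ✓ · (4,3)X 0/0 ✓
Row 5: (5,1)O 1/1 ✓
All meet the threshold, so the configuration is stable.

Yes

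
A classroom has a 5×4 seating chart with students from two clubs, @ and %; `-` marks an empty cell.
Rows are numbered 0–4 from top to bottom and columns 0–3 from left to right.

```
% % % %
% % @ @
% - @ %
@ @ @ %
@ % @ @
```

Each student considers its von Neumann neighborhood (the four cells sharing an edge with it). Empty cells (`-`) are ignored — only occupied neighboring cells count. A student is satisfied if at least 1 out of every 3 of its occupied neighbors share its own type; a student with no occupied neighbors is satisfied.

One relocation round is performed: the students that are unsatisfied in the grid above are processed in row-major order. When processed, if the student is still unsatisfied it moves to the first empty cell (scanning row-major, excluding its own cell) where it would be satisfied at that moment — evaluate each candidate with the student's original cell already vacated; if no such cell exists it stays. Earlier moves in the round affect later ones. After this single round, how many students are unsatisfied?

Initially unsatisfied (in order): (4,1).
  (4,1) → (2,1).
Resulting grid:
% % % %
% % @ @
% % @ %
@ @ @ %
@ - @ @
All satisfied now.

0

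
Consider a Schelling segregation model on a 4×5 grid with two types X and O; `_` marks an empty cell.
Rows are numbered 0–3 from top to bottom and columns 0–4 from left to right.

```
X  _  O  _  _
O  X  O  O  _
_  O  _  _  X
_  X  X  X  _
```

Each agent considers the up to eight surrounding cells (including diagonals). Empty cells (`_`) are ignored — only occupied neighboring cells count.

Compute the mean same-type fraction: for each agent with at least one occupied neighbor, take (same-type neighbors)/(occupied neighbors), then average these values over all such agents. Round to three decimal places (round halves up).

0.562

(0,0)X 1/2
(0,2)O 2/3
(1,0)O 1/3
(1,1)X 1/5
(1,2)O 3/4
(1,3)O 2/3
(2,1)O 2/5
(2,4)X 1/2
(3,1)X 1/2
(3,2)X 2/3
(3,3)X 2/2
Sum over 11 agents: 1/2 + 2/3 + 1/3 + 1/5 + 3/4 + 2/3 + 2/5 + 1/2 + 1/2 + 2/3 + 2/2 = 371/60; mean = 371/60 ÷ 11 = 371/660 = 0.562121… → 0.562.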